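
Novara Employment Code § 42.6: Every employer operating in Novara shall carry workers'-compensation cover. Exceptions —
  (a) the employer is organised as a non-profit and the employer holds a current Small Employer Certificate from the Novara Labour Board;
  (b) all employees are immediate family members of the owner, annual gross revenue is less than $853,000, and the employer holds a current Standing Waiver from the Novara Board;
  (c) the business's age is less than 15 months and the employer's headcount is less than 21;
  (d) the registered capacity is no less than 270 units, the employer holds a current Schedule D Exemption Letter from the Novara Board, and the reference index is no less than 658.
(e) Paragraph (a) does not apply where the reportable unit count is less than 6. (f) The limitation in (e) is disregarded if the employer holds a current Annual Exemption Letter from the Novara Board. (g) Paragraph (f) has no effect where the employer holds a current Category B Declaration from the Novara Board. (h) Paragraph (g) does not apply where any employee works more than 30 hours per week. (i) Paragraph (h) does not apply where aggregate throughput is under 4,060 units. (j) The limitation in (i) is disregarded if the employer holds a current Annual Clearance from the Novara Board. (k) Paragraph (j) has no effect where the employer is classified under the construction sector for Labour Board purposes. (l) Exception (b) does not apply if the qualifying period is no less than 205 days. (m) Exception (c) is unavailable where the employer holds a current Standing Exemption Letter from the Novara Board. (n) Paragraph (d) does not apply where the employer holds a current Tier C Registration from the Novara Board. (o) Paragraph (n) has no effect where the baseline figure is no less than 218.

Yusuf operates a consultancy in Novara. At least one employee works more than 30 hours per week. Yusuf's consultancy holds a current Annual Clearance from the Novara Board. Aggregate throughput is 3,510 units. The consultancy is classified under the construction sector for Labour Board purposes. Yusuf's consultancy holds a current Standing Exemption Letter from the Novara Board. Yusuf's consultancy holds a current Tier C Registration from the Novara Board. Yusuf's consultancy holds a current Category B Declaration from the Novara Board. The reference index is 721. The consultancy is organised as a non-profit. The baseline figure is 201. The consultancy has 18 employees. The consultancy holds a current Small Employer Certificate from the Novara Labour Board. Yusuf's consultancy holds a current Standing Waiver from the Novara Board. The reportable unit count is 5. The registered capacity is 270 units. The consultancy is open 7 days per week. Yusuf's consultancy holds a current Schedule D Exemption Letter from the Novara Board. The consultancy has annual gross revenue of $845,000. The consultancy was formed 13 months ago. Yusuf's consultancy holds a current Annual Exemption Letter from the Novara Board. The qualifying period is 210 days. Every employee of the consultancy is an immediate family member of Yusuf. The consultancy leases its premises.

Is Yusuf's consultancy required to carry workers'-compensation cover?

Exception (a) is satisfied on its face — the employer is a non-profit; a current Small Employer Certificate is held. Turning to paragraphs (e)–(k): (e) operates against (a): the reportable unit count is 5, less than the 6 limit. (f) operates (a current Annual Exemption Letter is held), but yields to (g): (g) operates — a current Category B Declaration is held. (h) would limit (g) — at least one employee exceeds 30 hours/week — but (i) sets (h) aside: (i) applies — aggregate throughput is 3,510 units, under the 4,060 units limit. (j) is engaged (a current Annual Clearance is held), but is itself disapplied by (k): (k) applies — the consultancy is classified under the construction sector. Exception (a) does not apply.
Exception (b) is satisfied on its face — every employee is an immediate family member; annual gross revenue is $845,000, less than the $853,000 limit; a current Standing Waiver is held. However, paragraph (l) must be considered: (l) is engaged — the qualifying period is 210 days, meeting the 205 days threshold. So (b) is unavailable.
All of (c)'s requirements are met (the business's age is 13 months, less than the 15 months limit; the employer's headcount is 18, less than the 21 limit). However, paragraph (m) must be considered: (m) operates — a current Standing Exemption Letter is held. So (c) is unavailable.
Exception (d): the registered capacity is 270 units, meeting the 270 units threshold; a current Schedule D Exemption Letter is held; the reference index is 721, meeting the 658 threshold — every condition holds. However, paragraphs (n)–(o) must be considered: (n) applies — a current Tier C Registration is held. (o), which would lift (n), is not engaged — the baseline figure is 201, short of 218. (d) is therefore removed.
None of the exceptions is available; § 42.6 applies in full.

Yes — Yusuf's consultancy must carry workers'-compensation cover.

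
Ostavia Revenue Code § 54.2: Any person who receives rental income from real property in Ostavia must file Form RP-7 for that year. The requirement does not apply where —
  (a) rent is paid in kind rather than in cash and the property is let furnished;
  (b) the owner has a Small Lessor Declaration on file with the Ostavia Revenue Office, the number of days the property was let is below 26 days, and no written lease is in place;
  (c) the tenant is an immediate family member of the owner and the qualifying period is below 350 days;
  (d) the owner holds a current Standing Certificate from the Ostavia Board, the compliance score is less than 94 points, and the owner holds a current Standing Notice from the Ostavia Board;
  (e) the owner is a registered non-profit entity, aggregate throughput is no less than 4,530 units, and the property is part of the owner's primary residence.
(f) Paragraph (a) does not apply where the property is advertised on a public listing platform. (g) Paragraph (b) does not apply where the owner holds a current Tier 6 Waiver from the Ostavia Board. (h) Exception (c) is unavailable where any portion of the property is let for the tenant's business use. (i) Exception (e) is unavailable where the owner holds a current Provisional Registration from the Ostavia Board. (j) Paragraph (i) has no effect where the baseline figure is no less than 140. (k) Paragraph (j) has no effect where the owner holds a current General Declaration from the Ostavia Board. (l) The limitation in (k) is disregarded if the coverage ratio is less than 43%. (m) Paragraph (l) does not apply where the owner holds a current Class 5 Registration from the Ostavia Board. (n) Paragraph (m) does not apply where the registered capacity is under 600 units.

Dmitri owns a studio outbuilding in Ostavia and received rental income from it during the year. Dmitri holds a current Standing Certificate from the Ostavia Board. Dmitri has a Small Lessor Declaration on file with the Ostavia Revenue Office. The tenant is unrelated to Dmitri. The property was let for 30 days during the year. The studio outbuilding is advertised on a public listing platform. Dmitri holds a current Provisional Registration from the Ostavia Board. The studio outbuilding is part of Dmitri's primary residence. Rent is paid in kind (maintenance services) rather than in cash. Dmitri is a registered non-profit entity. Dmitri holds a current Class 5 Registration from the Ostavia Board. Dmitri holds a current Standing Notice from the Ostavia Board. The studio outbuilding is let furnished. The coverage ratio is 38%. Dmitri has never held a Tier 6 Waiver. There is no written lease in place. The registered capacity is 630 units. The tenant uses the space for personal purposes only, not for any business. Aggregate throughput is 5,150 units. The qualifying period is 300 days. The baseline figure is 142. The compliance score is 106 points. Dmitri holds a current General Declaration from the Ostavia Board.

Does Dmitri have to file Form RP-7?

Exception (a)'s conditions are all satisfied: rent is paid in kind; the property is let furnished. Turning to paragraph (f): (f) applies — the property is publicly advertised. Exception (a) does not apply.
Exception (b) does not apply: the number of days the property was let is 30 days, not below 26 days.
Exception (c) does not apply: the tenant is unrelated to the owner.
Exception (d) does not apply: the compliance score is 106 points, not less than 94 points.
Exception (e)'s conditions are all satisfied: Dmitri is a registered non-profit; aggregate throughput is 5,150 units, meeting the 4,530 units threshold; the studio outbuilding is part of the primary residence. However, paragraphs (i)–(n) must be considered: (i) operates against (e): a current Provisional Registration is held. (j) would limit (i) — the baseline figure is 142, meeting the 140 threshold — but (k) sets (j) aside: (k) is triggered — a current General Declaration is held. (l) is triggered (the coverage ratio is 38%, less than the 43% limit), but is itself disapplied by (m): (m) is engaged — a current Class 5 Registration is held. (n), which would lift (m), is not triggered — the registered capacity is 630 units, not under 600 units. Exception (e) does not apply.
None of the exceptions is available; § 54.2 applies in full.

Yes — Dmitri must file Form RP-7.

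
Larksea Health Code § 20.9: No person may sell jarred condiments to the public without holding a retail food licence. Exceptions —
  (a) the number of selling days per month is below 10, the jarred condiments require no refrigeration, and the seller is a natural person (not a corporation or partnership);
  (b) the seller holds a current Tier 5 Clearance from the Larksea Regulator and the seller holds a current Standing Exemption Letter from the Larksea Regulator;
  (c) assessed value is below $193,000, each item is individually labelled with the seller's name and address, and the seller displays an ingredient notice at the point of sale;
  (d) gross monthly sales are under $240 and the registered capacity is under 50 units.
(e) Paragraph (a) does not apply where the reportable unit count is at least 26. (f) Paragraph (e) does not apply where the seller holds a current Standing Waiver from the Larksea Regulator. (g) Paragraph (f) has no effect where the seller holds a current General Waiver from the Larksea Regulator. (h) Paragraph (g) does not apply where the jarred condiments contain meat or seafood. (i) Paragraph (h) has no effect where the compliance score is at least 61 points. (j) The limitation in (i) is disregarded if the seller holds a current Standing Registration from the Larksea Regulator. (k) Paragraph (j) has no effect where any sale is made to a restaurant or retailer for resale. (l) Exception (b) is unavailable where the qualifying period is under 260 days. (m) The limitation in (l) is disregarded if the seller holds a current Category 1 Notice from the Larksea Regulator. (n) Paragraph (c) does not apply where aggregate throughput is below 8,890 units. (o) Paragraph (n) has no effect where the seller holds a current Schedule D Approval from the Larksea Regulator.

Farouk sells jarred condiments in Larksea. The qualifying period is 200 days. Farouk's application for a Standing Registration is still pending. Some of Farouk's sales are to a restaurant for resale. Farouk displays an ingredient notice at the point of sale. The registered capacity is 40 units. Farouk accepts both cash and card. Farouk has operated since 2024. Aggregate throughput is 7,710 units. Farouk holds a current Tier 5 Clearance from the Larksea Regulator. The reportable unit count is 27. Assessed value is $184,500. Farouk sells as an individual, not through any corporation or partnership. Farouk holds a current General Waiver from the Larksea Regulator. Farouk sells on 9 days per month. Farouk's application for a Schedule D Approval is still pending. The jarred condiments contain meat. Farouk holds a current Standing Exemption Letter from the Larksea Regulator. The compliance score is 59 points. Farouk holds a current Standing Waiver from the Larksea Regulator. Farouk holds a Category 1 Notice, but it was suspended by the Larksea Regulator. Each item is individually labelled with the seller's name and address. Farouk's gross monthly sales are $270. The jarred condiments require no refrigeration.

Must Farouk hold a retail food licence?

Exception (a): the number of selling days per month is 9, below the 10 limit; the jarred condiments are shelf-stable; the seller is a natural person — every condition holds. Considering the limiting provisions: (e) is triggered (the reportable unit count is 27, meeting the 26 threshold), but is displaced by (f): (f) is triggered — a current Standing Waiver is held. (g) would limit (f) — a current General Waiver is held — but (h) sets (g) aside: (h) operates — the jarred condiments contain meat. (i), which would lift (h), is not triggered — the compliance score is 59 points, short of 61 points. Exception (a) stands.
All of (b)'s requirements are met (a current Tier 5 Clearance is held; a current Standing Exemption Letter is held). Turning to paragraphs (l)–(m): (l) applies — the qualifying period is 200 days, under the 260 days limit. (m), which would lift (l), does not operate here — no current Category 1 Notice is held. Exception (b) does not apply.
Exception (c) is satisfied on its face — assessed value is $184,500, below the $193,000 limit; items are individually labelled; an ingredient notice is displayed. However, paragraphs (n)–(o) must be considered: (n) operates against (c): aggregate throughput is 7,710 units, below the 8,890 units limit. (o) is not engaged (there is no Schedule D Approval in force), so (n) stands. Exception (c) does not apply.
Exception (d) requires that gross monthly sales are under $240; but gross monthly sales are $270, not under $240, so (d) is unavailable.

No — exception (a) applies; Farouk is not required to hold a retail food licence.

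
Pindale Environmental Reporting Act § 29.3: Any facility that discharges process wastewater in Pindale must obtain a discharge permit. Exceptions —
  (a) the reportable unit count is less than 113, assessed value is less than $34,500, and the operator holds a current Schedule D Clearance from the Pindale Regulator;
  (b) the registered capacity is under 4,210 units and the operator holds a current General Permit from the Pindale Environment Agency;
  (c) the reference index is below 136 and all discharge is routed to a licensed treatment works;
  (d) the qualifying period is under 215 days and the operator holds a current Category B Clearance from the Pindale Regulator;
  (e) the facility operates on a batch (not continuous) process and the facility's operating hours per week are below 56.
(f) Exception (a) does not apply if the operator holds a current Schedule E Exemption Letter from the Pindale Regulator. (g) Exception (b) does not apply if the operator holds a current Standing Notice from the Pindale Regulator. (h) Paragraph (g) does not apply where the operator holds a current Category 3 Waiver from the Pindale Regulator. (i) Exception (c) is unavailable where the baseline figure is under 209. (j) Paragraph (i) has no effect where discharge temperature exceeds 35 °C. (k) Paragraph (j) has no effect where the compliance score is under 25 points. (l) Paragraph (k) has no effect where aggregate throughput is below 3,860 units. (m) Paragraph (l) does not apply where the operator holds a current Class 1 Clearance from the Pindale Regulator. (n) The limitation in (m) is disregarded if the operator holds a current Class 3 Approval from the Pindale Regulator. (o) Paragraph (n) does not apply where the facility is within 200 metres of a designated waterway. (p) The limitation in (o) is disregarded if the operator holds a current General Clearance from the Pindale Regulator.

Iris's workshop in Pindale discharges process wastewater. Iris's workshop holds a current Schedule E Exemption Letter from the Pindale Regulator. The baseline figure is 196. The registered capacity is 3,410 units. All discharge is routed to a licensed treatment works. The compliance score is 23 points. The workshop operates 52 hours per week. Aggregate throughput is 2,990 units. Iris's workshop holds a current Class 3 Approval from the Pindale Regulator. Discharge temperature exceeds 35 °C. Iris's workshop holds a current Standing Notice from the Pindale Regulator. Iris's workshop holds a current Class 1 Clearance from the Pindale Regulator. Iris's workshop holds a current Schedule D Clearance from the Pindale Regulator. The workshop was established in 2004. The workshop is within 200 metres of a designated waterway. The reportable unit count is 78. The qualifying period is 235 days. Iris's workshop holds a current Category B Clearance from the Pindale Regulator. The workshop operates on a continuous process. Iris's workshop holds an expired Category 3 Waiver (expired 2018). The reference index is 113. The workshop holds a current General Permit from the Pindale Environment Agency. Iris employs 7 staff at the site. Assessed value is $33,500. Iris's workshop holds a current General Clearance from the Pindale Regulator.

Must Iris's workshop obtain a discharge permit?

Exception (a)'s conditions are all satisfied: the reportable unit count is 78, less than the 113 limit; assessed value is $33,500, less than the $34,500 limit; a current Schedule D Clearance is held. But applying paragraph (f): (f) operates against (a): a current Schedule E Exemption Letter is held. Exception (a) does not apply.
Exception (b) is satisfied on its face — the registered capacity is 3,410 units, under the 4,210 units limit; a current General Permit is held. But: (g) is triggered — a current Standing Notice is held. (h), which would lift (g), does not operate here — the Category 3 Waiver is not current. So (b) is unavailable.
All of (c)'s requirements are met (the reference index is 113, below the 136 limit; discharge is routed to a licensed treatment works). Applying paragraphs (i)–(p): (i) would limit (c) — the baseline figure is 196, under the 209 limit — but (j) sets (i) aside: (j) operates against (i): discharge temperature exceeds 35 °C. (k) is engaged (the compliance score is 23 points, under the 25 points limit), but is itself disapplied by (l): (l) operates — aggregate throughput is 2,990 units, below the 3,860 units limit. (m) is engaged (a current Class 1 Clearance is held), but is overridden by (n): (n) operates against (m): a current Class 3 Approval is held. (o) would limit (n) — the workshop is within 200 m of a designated waterway — but (p) sets (o) aside: (p) applies — a current General Clearance is held. (c) remains available.
Exception (d) fails — the qualifying period is 235 days, not under 215 days.
Exception (e) requires that the facility operates on a batch (not continuous) process; but the facility operates on a continuous process, so (e) is unavailable.

No — exception (c) applies; Iris's workshop is not required to obtain a discharge permit.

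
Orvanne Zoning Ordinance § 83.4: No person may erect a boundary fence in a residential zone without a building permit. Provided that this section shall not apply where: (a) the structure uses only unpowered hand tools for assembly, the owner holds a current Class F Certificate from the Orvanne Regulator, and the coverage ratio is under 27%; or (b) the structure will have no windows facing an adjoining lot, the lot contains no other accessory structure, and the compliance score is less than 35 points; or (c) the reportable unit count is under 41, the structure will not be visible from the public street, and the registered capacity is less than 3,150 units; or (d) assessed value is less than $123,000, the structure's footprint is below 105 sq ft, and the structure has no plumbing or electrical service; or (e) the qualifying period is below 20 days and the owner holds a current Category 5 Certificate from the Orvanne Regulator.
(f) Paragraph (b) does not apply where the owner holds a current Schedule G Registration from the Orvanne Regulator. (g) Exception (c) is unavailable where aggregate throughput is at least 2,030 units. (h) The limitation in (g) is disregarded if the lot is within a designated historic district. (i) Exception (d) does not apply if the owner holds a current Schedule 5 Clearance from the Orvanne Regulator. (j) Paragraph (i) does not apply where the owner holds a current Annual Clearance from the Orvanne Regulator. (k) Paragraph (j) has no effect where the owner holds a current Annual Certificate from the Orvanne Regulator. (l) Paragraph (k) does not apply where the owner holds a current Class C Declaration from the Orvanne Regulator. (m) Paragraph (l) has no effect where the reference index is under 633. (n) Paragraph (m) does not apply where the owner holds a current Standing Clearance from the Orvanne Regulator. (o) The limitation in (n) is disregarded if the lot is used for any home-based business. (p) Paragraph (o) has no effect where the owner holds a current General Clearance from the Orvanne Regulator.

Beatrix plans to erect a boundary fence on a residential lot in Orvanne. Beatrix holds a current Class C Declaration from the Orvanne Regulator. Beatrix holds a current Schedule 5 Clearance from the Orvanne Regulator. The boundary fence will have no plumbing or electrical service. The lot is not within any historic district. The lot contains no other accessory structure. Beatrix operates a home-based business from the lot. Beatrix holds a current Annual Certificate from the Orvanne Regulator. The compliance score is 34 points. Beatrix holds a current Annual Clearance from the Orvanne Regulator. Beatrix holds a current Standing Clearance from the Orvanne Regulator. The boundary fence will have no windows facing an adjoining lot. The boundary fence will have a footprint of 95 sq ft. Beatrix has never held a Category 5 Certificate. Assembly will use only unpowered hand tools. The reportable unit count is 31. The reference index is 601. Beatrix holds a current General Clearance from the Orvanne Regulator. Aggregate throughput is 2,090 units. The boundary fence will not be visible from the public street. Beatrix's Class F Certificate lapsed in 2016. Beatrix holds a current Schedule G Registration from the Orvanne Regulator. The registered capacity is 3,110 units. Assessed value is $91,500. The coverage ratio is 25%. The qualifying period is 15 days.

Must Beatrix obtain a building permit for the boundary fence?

No — exception (d) applies; Beatrix does not need a building permit.

Exception (a) fails — no current Class F Certificate is held.
All of (b)'s requirements are met (no windows face an adjoining lot; the lot has no other accessory structure; the compliance score is 34 points, less than the 35 points limit). Turning to paragraph (f): (f) operates against (b): a current Schedule G Registration is held. So (b) is unavailable.
Exception (c)'s conditions are all satisfied: the reportable unit count is 31, under the 41 limit; the structure will not be visible from the street; the registered capacity is 3,110 units, less than the 3,150 units limit. But applying paragraphs (g)–(h): (g) is engaged — aggregate throughput is 2,090 units, meeting the 2,030 units threshold. (h), which would lift (g), is not engaged — the lot is not in a historic district. (c) is therefore removed.
Exception (d): assessed value is $91,500, less than the $123,000 limit; the structure's footprint is 95 sq ft, below the 105 sq ft limit; there is no plumbing or electrical service — every condition holds. Considering the limiting provisions: (i) would limit (d) — a current Schedule 5 Clearance is held — but (j) sets (i) aside: (j) applies — a current Annual Clearance is held. (k) would limit (j) — a current Annual Certificate is held — but (l) sets (k) aside: (l) is triggered — a current Class C Declaration is held. (m) would limit (l) — the reference index is 601, under the 633 limit — but (n) sets (m) aside: (n) applies — a current Standing Clearance is held. (o) would limit (n) — a home-based business operates on the lot — but (p) sets (o) aside: (p) is engaged — a current General Clearance is held. Exception (d) stands.
Exception (e) requires that the owner holds a current Category 5 Certificate from the Orvanne Regulator; but no current Category 5 Certificate is held, so (e) is unavailable.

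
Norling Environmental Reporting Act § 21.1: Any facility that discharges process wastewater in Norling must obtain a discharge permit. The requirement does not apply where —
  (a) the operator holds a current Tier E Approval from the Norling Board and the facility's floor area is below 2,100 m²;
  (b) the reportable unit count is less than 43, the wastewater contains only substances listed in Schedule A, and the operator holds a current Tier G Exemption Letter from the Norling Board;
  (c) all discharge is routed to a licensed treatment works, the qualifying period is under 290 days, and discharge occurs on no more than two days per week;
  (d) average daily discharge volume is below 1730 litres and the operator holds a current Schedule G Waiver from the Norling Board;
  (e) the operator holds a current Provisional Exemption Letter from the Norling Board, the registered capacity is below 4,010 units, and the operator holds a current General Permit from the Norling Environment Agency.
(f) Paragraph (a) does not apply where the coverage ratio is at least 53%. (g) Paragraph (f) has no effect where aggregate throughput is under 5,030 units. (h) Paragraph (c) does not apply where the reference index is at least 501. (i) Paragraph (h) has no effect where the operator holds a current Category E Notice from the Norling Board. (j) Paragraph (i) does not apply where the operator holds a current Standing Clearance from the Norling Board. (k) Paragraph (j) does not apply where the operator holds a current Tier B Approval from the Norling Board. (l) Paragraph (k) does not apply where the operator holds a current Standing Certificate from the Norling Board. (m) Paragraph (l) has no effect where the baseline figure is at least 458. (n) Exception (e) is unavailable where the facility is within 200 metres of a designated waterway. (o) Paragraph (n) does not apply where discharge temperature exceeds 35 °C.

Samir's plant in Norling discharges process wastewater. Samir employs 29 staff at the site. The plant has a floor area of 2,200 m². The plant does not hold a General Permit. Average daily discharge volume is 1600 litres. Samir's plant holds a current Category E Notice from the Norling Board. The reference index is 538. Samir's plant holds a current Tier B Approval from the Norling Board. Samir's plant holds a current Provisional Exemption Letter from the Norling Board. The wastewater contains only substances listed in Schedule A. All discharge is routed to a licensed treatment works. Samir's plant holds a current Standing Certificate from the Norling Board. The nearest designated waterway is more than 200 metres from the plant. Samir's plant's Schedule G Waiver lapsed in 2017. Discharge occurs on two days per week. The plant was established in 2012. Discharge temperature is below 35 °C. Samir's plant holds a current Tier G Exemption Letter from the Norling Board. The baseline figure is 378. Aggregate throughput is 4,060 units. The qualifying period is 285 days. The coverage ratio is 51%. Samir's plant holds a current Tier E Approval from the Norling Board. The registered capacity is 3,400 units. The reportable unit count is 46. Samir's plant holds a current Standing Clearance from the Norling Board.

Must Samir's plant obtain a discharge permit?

Yes — Samir's plant must obtain a discharge permit.

Exception (a) does not apply: the facility's floor area is 2,200 m², not below 2,100 m².
Exception (b) fails — the reportable unit count is 46, not less than 43.
All of (c)'s requirements are met (discharge is routed to a licensed treatment works; the qualifying period is 285 days, under the 290 days limit; discharge occurs on no more than two days per week). Turning to paragraphs (h)–(m): (h) operates against (c): the reference index is 538, meeting the 501 threshold. (i) is triggered (a current Category E Notice is held), but is overridden by (j): (j) operates — a current Standing Clearance is held. (k) would limit (j) — a current Tier B Approval is held — but (l) sets (k) aside: (l) operates against (k): a current Standing Certificate is held. (m) is not triggered (the baseline figure is 378, short of 458), so (l) stands. (c) is therefore removed.
Exception (d) does not apply: no current Schedule G Waiver is held.
Exception (e) does not apply: no General Permit is held.
No exception is made out. Samir's plant falls within the general rule.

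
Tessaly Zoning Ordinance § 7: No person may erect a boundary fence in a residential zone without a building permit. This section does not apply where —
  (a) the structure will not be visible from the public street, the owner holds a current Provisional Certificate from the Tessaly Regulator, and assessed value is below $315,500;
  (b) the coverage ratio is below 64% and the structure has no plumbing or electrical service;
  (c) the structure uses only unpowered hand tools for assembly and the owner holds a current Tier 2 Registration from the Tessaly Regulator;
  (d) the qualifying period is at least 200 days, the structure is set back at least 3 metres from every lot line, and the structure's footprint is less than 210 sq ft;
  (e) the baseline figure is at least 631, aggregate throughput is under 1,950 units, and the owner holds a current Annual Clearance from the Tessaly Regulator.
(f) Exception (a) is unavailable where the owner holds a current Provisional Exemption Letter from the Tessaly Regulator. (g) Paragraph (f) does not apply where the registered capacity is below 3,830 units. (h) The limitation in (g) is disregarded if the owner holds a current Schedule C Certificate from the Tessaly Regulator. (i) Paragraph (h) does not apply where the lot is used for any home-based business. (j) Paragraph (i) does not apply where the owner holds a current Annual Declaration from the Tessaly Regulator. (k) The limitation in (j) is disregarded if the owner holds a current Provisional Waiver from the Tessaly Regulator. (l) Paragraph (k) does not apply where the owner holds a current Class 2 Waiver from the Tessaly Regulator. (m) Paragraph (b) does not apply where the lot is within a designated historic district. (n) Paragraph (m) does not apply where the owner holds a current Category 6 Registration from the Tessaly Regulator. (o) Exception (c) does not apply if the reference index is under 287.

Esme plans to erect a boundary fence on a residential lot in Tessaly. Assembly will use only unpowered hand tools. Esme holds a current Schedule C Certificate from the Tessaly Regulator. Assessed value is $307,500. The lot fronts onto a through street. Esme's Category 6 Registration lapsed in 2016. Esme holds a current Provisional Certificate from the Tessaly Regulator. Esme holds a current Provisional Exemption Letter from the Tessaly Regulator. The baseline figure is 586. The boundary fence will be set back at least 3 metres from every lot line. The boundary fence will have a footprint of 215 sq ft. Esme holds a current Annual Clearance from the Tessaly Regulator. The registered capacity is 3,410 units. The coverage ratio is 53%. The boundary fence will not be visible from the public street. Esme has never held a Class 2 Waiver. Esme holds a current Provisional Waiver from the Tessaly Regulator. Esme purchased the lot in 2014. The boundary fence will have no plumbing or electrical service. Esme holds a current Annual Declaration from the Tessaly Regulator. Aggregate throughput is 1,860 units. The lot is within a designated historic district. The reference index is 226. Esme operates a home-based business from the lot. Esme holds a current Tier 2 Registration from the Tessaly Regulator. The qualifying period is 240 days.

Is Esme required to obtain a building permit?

All of (a)'s requirements are met (the structure will not be visible from the street; a current Provisional Certificate is held; assessed value is $307,500, below the $315,500 limit). Under paragraphs (f)–(l): (f) would limit (a) — a current Provisional Exemption Letter is held — but (g) sets (f) aside: (g) is engaged — the registered capacity is 3,410 units, below the 3,830 units limit. (h) operates (a current Schedule C Certificate is held), but is overridden by (i): (i) operates against (h): a home-based business operates on the lot. (j) operates (a current Annual Declaration is held), but is displaced by (k): (k) operates against (j): a current Provisional Waiver is held. (l) is not engaged (there is no Class 2 Waiver in force), so (k) stands. (a) remains available.
Exception (b) is satisfied on its face — the coverage ratio is 53%, below the 64% limit; there is no plumbing or electrical service. But applying paragraphs (m)–(n): (m) operates against (b): the lot is in a historic district. (n) is not engaged (no current Category 6 Registration is held), so (m) stands. Exception (b) does not apply.
All of (c)'s requirements are met (assembly uses only hand tools; a current Tier 2 Registration is held). Turning to paragraph (o): (o) operates against (c): the reference index is 226, under the 287 limit. (c) is therefore removed.
Exception (d) does not apply: the structure's footprint is 215 sq ft, not less than 210 sq ft.
Exception (e) fails — the baseline figure is 586, short of 631.

No — exception (a) applies; Esme does not need a building permit.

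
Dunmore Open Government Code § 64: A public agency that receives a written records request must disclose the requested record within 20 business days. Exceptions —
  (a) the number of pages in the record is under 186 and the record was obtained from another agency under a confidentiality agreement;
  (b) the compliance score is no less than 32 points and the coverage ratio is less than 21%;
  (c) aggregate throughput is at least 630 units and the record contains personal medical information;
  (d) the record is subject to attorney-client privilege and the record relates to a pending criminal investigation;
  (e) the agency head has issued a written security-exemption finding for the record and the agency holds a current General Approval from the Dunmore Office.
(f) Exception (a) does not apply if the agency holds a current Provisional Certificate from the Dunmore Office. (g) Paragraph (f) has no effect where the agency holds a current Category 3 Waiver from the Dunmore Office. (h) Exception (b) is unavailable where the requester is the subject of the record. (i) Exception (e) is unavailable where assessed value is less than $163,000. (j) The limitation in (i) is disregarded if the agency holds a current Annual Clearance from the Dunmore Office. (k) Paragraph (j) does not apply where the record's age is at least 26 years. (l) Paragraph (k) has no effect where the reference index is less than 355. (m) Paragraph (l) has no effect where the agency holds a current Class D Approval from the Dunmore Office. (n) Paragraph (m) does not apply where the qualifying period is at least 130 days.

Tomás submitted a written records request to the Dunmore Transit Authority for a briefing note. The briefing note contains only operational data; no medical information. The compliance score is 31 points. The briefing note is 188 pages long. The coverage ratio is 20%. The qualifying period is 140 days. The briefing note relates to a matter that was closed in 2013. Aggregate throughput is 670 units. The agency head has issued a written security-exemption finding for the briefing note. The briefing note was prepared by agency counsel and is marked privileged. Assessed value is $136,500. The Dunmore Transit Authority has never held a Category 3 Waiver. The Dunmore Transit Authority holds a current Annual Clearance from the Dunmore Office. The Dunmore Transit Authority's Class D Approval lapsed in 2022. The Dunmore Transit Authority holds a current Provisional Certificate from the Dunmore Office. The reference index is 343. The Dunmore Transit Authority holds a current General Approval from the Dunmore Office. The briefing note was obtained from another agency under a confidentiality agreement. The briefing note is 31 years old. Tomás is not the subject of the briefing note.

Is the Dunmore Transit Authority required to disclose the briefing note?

Exception (a) requires that the number of pages in the record is under 186; but the number of pages in the record is 188, not under 186, so (a) is unavailable.
Exception (b) requires that the compliance score is no less than 32 points; but the compliance score is 31 points, short of 32 points, so (b) is unavailable.
Exception (c) fails — the briefing note contains only operational data.
Exception (d) requires that the record relates to a pending criminal investigation; but the briefing note relates to a closed matter, so (d) is unavailable.
Exception (e) is satisfied on its face — a written security-exemption finding has been issued; a current General Approval is held. Under paragraphs (i)–(n): (i) is engaged (assessed value is $136,500, less than the $163,000 limit), but is set aside by (j): (j) is engaged — a current Annual Clearance is held. (k) would limit (j) — the record's age is 31 years, meeting the 26 years threshold — but (l) sets (k) aside: (l) is triggered — the reference index is 343, less than the 355 limit. (m) is not triggered (there is no Class D Approval in force), so (l) stands. So (e) applies.

No — exception (e) applies; the Dunmore Transit Authority is not required to disclose the briefing note.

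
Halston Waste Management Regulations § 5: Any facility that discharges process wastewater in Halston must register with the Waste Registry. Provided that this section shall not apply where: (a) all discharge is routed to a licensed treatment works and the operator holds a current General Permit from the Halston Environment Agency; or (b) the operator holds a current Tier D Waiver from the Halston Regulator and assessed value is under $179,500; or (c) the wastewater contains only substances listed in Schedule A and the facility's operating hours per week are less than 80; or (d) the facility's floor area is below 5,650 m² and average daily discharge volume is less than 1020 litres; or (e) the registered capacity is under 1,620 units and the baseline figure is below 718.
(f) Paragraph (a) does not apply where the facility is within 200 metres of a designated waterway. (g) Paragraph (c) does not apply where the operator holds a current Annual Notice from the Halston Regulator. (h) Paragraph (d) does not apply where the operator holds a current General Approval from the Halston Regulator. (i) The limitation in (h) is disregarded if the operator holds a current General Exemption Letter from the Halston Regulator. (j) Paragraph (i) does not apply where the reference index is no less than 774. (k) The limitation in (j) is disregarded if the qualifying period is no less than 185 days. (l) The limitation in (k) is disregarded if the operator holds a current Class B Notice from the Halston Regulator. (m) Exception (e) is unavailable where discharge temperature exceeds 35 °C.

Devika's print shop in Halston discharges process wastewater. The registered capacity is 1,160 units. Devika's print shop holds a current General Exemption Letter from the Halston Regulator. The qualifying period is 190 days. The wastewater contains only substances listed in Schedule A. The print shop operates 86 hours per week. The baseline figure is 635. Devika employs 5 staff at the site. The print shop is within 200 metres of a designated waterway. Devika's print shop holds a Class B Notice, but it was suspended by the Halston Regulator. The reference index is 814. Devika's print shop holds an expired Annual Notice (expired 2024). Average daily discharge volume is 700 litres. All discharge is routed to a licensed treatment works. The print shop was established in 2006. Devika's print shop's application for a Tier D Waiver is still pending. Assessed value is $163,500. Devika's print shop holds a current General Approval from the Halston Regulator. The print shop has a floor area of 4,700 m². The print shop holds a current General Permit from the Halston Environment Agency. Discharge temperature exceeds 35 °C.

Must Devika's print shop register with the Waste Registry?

No — exception (d) applies; Devika's print shop is not required to register with the Waste Registry.

Exception (a) is satisfied on its face — discharge is routed to a licensed treatment works; a current General Permit is held. But applying paragraph (f): (f) is engaged — the print shop is within 200 m of a designated waterway. (a) is therefore removed.
Exception (b) does not apply: no current Tier D Waiver is held.
Exception (c) does not apply: the facility's operating hours per week are 86, not less than 80.
Exception (d)'s conditions are all satisfied: the facility's floor area is 4,700 m², below the 5,650 m² limit; average daily discharge volume is 700 litres, less than the 1020 litres limit. Applying paragraphs (h)–(l): (h) is engaged (a current General Approval is held), but is itself disapplied by (i): (i) operates against (h): a current General Exemption Letter is held. (j) applies (the reference index is 814, meeting the 774 threshold), but is set aside by (k): (k) operates against (j): the qualifying period is 190 days, meeting the 185 days threshold. (l), which would lift (k), does not operate here — no current Class B Notice is held. (d) remains available.
All of (e)'s requirements are met (the registered capacity is 1,160 units, under the 1,620 units limit; the baseline figure is 635, below the 718 limit). Turning to paragraph (m): (m) operates against (e): discharge temperature exceeds 35 °C. Exception (e) does not apply.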